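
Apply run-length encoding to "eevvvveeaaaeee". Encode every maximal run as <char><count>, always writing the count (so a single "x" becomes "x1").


String: "eevvvveeaaaeee"
Scanning for consecutive runs:
  'e' x 2
  'v' x 4
  'e' x 2
  'a' x 3
  'e' x 3
RLE = "e2v4e2a3e3"


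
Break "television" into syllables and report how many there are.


Word: "television"
Syllable breakdown: tel-e-vi-sion
Counting: 4 parts
= 4 syllables


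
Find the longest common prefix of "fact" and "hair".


Word 1: "fact"
Word 2: "hair"
Comparing from start:
  Pos 0: 'f' != 'h' (stop)
LCP = "" (length 0)


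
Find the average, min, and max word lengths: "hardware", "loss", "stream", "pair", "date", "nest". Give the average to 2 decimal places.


Lengths: "hardware"=8, "loss"=4, "stream"=6, "pair"=4, "date"=4, "nest"=4
Sum = 30, Count = 6
Average = 30/6 = 5.00
= avg=5.00, min=4, max=8


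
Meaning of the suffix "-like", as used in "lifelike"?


Suffix: -like
Example: lifelike = life + -like
Meaning = resembling


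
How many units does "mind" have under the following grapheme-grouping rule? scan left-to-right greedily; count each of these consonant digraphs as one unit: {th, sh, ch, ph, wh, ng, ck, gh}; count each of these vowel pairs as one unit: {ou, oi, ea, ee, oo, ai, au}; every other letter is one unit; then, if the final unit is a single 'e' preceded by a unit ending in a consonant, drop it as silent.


Word: "mind" (4 letters)
Left-to-right scan:
  1. 'm' (letter)
  2. 'i' (letter)
  3. 'n' (letter)
  4. 'd' (letter)
Units from scan: 4
Sound units = 4 units


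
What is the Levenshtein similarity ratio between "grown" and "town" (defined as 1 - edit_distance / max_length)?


Word 1: "grown" (length 5)
Word 2: "town" (length 4)
One optimal edit sequence:
  1. delete 'g'  (+1)
  2. substitute 'r' -> 't'  (+1)
  3. keep 'o'
  4. keep 'w'
  5. keep 'n'
Edit distance = 2
Max length = max(5, 4) = 5
Similarity = 1 - 2/5
= 0.6000


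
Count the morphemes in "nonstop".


Word: "nonstop"
Morphemes: non- + stop
Each morpheme carries meaning
= 2 morphemes


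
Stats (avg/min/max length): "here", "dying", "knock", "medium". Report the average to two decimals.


Lengths: "here"=4, "dying"=5, "knock"=5, "medium"=6
Sum = 20, Count = 4
Average = 20/4 = 5.00
= avg=5.00, min=4, max=6


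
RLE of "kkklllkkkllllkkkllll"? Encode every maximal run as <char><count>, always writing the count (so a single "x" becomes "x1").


String: "kkklllkkkllllkkkllll"
Scanning for consecutive runs:
  'k' x 3
  'l' x 3
  'k' x 3
  'l' x 4
  'k' x 3
  'l' x 4
RLE = "k3l3k3l4k3l4"


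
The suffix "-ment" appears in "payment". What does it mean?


Suffix: -ment
Example: payment = pay + -ment
Meaning = result of action


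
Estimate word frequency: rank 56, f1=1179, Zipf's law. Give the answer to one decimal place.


Zipf's law: f(r) = f(1) / r
f(1) = 1179
f(56) = 1179 / 56
= 21.1 occurrences


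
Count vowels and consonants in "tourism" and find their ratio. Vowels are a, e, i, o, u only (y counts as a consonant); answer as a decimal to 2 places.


Word: "tourism"
Vowels (a,e,i,o,u): 3
Consonants: 4
Ratio = 3/4
= 0.75


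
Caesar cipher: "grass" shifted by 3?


Word: "grass"
Shift: 3
Each letter → (letter + shift) mod 26:
  'g' (6) + 3 = 9 → 'j'
  'r' (17) + 3 = 20 → 'u'
  'a' (0) + 3 = 3 → 'd'
  's' (18) + 3 = 21 → 'v'
  's' (18) + 3 = 21 → 'v'
Result = "judvv"


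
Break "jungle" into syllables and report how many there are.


Word: "jungle"
Syllable breakdown: jun / gle
Counting: 2 parts
= 2 syllables


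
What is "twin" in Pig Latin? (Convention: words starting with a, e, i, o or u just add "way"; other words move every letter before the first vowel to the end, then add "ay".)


Word: "twin"
Starts with consonant(s) → move to end, add 'ay'
Consonant cluster: "tw"
Pig Latin = "intway"


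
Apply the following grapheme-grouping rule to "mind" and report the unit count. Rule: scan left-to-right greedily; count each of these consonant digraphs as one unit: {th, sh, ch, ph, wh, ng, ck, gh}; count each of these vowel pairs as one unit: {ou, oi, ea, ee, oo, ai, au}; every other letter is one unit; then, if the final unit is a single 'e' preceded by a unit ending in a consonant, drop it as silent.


Word: "mind" (4 letters)
Left-to-right scan:
  1. 'm' (letter)
  2. 'i' (letter)
  3. 'n' (letter)
  4. 'd' (letter)
Units from scan: 4
Sound units = 4 units


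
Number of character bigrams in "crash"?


Word: "crash" (length 5)
Number of 2-grams = length - 2 + 1 = 5 - 2 + 1
= 4


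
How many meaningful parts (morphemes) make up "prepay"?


Word: "prepay"
Morphemes: pre- / pay
Each morpheme carries meaning
= 2 morphemes


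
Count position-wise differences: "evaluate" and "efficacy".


Comparing character by character (same length = 8):
  Pos 0: 'e' vs 'e' =
  Pos 1: 'v' vs 'f' !=
  Pos 2: 'a' vs 'f' !=
  Pos 3: 'l' vs 'i' !=
  Pos 4: 'u' vs 'c' !=
  Pos 5: 'a' vs 'a' =
  Pos 6: 't' vs 'c' !=
  Pos 7: 'e' vs 'y' !=
Hamming distance = 6


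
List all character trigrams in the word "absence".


Word: "absence" (length 7)
Number of trigrams = 7 - 3 + 1 = 5
  Position 0: "abs"
  Position 1: "bse"
  Position 2: "sen"
  Position 3: "enc"
  Position 4: "nce"
Trigrams = "abs", "bse", "sen", "enc", "nce"


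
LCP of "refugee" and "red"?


Word 1: "refugee"
Word 2: "red"
Comparing from start:
  Pos 0: 'r' == 'r'
  Pos 1: 'e' == 'e'
  Pos 2: 'f' != 'd' (stop)
LCP = "re" (length 2)


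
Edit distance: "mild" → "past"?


Word 1: "mild" (length 4)
Word 2: "past" (length 4)
One optimal edit sequence (insert/delete/substitute each cost 1):
  1. substitute 'm' -> 'p'  (+1)
  2. substitute 'i' -> 'a'  (+1)
  3. substitute 'l' -> 's'  (+1)
  4. substitute 'd' -> 't'  (+1)
Total edit operations: 4
Edit distance = 4


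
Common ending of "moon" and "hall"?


Word 1: "moon"
Word 2: "hall"
Comparing from end:
  Pos -1: 'n' != 'l' (stop)
LCS = "" (length 0)


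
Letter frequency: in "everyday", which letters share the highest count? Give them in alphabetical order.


Word: "everyday"
Letter counts:
  'a': 1
  'd': 1
  'e': 2
  'r': 1
  'v': 1
  'y': 2
Maximum count = 2
Most frequent = 'e', 'y' (2 times each)


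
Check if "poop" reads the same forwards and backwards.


Word: "poop"
Reversed: "poop"
Forward == Backward? poop == poop
Palindrome = Yes


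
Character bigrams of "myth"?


Word: "myth" (length 4)
Number of bigrams = 4 - 2 + 1 = 3
  Position 0: "my"
  Position 1: "yt"
  Position 2: "th"
Bigrams = "my", "yt", "th"


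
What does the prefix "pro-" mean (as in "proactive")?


Prefix: pro-
Example: proactive (pro- + active)
Meaning = forward / in favor of


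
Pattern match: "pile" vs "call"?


Pattern of "pile": [0, 1, 2, 3]
Pattern of "call": [0, 1, 2, 2]
Patterns do not match
Same pattern = No


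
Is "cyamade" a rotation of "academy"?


Word: "academy", Candidate: "cyamade"
Method: check if candidate is substring of word+word
"academyacademy" contains "cyamade"? No
Is rotation = No


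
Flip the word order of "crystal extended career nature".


Original: "crystal extended career nature"
Words (1..n): crystal | extended | career | nature
Reversed (n..1): nature | career | extended | crystal
Result = "nature career extended crystal"


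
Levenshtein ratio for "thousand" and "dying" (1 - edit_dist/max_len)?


Word 1: "thousand" (length 8)
Word 2: "dying" (length 5)
One optimal edit sequence:
  1. delete 't'  (+1)
  2. delete 'h'  (+1)
  3. delete 'o'  (+1)
  4. substitute 'u' -> 'd'  (+1)
  5. substitute 's' -> 'y'  (+1)
  6. substitute 'a' -> 'i'  (+1)
  7. keep 'n'
  8. substitute 'd' -> 'g'  (+1)
Edit distance = 7
Max length = max(8, 5) = 8
Similarity = 1 - 7/8
= 0.1250


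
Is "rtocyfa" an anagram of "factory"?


Word 1: "factory" → sorted: acforty
Word 2: "rtocyfa" → sorted: acforty
Same letters? acforty == acforty
Anagram = Yes


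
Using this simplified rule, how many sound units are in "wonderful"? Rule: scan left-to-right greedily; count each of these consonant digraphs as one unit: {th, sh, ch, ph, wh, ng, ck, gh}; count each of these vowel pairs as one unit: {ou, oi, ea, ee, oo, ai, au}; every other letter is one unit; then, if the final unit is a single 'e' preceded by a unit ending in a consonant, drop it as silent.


Word: "wonderful" (9 letters)
Left-to-right scan:
  1. 'w' (letter)
  2. 'o' (letter)
  3. 'n' (letter)
  4. 'd' (letter)
  5. 'e' (letter)
  6. 'r' (letter)
  7. 'f' (letter)
  8. 'u' (letter)
  9. 'l' (letter)
Units from scan: 9
Sound units = 9 units


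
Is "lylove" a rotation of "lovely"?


Word: "lovely", Candidate: "lylove"
Method: check if candidate is substring of word+word
"lovelylovely" contains "lylove"? Yes
Is rotation = Yes


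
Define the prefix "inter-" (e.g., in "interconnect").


Prefix: inter-
Example: interconnect (inter- + connect)
Meaning = between


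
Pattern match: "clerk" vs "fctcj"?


Pattern of "clerk": [0, 1, 2, 3, 4]
Pattern of "fctcj": [0, 1, 2, 1, 3]
Patterns do not match
Same pattern = No


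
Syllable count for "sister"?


Word: "sister"
Syllable breakdown: sis / ter
Counting: 2 parts
= 2 syllables


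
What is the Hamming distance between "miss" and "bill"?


Comparing character by character (same length = 4):
  Pos 0: 'm' vs 'b' !=
  Pos 1: 'i' vs 'i' =
  Pos 2: 's' vs 'l' !=
  Pos 3: 's' vs 'l' !=
Hamming distance = 3


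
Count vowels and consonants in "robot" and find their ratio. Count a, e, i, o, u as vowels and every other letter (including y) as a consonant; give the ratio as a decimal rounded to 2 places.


Word: "robot"
Vowels (a,e,i,o,u): 2
Consonants: 3
Ratio = 2/3
= 0.67


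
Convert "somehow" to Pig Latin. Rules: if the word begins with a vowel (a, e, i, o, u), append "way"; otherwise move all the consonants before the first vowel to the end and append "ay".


Word: "somehow"
Starts with consonant(s) → move to end, add 'ay'
Consonant cluster: "s"
Pig Latin = "omehowsay"


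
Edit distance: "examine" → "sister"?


Word 1: "examine" (length 7)
Word 2: "sister" (length 6)
One optimal edit sequence (insert/delete/substitute each cost 1):
  1. delete 'e'  (+1)
  2. substitute 'x' -> 's'  (+1)
  3. substitute 'a' -> 'i'  (+1)
  4. substitute 'm' -> 's'  (+1)
  5. substitute 'i' -> 't'  (+1)
  6. substitute 'n' -> 'e'  (+1)
  7. substitute 'e' -> 'r'  (+1)
Total edit operations: 7
Edit distance = 7


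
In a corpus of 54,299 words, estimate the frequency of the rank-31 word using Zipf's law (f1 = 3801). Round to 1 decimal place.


Zipf's law: f(r) = f(1) / r
f(1) = 3801
f(31) = 3801 / 31
= 122.6 occurrences


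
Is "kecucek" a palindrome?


Word: "kecucek"
Reversed: "kecucek"
Forward == Backward? kecucek == kecucek
Palindrome = Yes


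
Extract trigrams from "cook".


Word: "cook" (length 4)
Number of trigrams = 4 - 3 + 1 = 2
  Position 0: "coo"
  Position 1: "ook"
Trigrams = "coo", "ook"


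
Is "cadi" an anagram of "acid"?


Word 1: "acid" → sorted: acdi
Word 2: "cadi" → sorted: acdi
Same letters? acdi == acdi
Anagram = Yes


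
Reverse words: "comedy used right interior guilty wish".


Original: "comedy used right interior guilty wish"
Words (1..n): comedy | used | right | interior | guilty | wish
Reversed (n..1): wish | guilty | interior | right | used | comedy
Result = "wish guilty interior right used comedy"


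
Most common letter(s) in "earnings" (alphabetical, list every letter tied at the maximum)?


Word: "earnings"
Letter counts:
  'a': 1
  'e': 1
  'g': 1
  'i': 1
  'n': 2
  'r': 1
  's': 1
Maximum count = 2
Most frequent = 'n' (2 times each)


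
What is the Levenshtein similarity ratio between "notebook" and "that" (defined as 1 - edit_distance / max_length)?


Word 1: "notebook" (length 8)
Word 2: "that" (length 4)
One optimal edit sequence:
  1. delete 'n'  (+1)
  2. delete 'o'  (+1)
  3. keep 't'
  4. delete 'e'  (+1)
  5. delete 'b'  (+1)
  6. substitute 'o' -> 'h'  (+1)
  7. substitute 'o' -> 'a'  (+1)
  8. substitute 'k' -> 't'  (+1)
Edit distance = 7
Max length = max(8, 4) = 8
Similarity = 1 - 7/8
= 0.1250


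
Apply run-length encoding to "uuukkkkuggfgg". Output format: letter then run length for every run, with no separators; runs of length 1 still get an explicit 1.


String: "uuukkkkuggfgg"
Scanning for consecutive runs:
  'u' x 3
  'k' x 4
  'u' x 1
  'g' x 2
  'f' x 1
  'g' x 2
RLE = "u3k4u1g2f1g2"


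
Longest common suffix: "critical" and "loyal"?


Word 1: "critical"
Word 2: "loyal"
Comparing from end:
  Pos -1: 'l' == 'l'
  Pos -2: 'a' == 'a'
  Pos -3: 'c' != 'y' (stop)
LCS = "al" (length 2)


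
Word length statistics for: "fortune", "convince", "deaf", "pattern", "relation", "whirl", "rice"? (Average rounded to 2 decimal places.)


Lengths: "fortune"=7, "convince"=8, "deaf"=4, "pattern"=7, "relation"=8, "whirl"=5, "rice"=4
Sum = 43, Count = 7
Average = 43/7 = 6.14
= avg=6.14, min=4, max=8


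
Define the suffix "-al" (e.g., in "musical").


Suffix: -al
As in: musical -> music + -al
Meaning = relating to


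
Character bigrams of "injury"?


Word: "injury" (length 6)
Number of bigrams = 6 - 2 + 1 = 5
  Position 0: "in"
  Position 1: "nj"
  Position 2: "ju"
  Position 3: "ur"
  Position 4: "ry"
Bigrams = "in", "nj", "ju", "ur", "ry"


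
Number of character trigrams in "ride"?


Word: "ride" (length 4)
Number of 3-grams = length - 3 + 1 = 4 - 3 + 1
= 2


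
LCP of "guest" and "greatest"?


Word 1: "guest"
Word 2: "greatest"
Comparing from start:
  Pos 0: 'g' == 'g'
  Pos 1: 'u' != 'r' (stop)
LCP = "g" (length 1)


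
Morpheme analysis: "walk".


Word: "walk"
Morphemes: walk
Each morpheme carries meaning
= 1 morpheme


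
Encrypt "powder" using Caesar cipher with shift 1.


Word: "powder"
Shift: 1
Each letter → (letter + shift) mod 26:
  'p' (15) + 1 = 16 → 'q'
  'o' (14) + 1 = 15 → 'p'
  'w' (22) + 1 = 23 → 'x'
  'd' (3) + 1 = 4 → 'e'
  'e' (4) + 1 = 5 → 'f'
  'r' (17) + 1 = 18 → 's'
Result = "qpxefs"


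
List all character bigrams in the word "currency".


Word: "currency" (length 8)
Number of bigrams = 8 - 2 + 1 = 7
  Position 0: "cu"
  Position 1: "ur"
  Position 2: "rr"
  Position 3: "re"
  Position 4: "en"
  Position 5: "nc"
  Position 6: "cy"
Bigrams = "cu", "ur", "rr", "re", "en", "nc", "cy"


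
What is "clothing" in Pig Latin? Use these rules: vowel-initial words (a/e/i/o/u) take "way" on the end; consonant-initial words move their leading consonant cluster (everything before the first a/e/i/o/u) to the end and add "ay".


Word: "clothing"
Starts with consonant(s) → move to end, add 'ay'
Consonant cluster: "cl"
Pig Latin = "othingclay"


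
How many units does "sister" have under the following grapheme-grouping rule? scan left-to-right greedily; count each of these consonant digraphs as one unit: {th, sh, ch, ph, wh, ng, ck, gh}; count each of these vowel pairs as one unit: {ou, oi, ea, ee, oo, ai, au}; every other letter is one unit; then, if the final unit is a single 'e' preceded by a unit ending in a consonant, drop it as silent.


Word: "sister" (6 letters)
Left-to-right scan:
  [1] 's' (letter)
  [2] 'i' (letter)
  [3] 's' (letter)
  [4] 't' (letter)
  [5] 'e' (letter)
  [6] 'r' (letter)
Units from scan: 6
Sound units = 6 units


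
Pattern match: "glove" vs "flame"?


Pattern of "glove": [0, 1, 2, 3, 4]
Pattern of "flame": [0, 1, 2, 3, 4]
Patterns match
Same pattern = Yes


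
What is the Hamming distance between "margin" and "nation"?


Comparing character by character (same length = 6):
  Pos 0: 'm' vs 'n' !=
  Pos 1: 'a' vs 'a' =
  Pos 2: 'r' vs 't' !=
  Pos 3: 'g' vs 'i' !=
  Pos 4: 'i' vs 'o' !=
  Pos 5: 'n' vs 'n' =
Hamming distance = 4


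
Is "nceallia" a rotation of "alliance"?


Word: "alliance", Candidate: "nceallia"
Method: check if candidate is substring of word+word
"alliancealliance" contains "nceallia"? Yes
Is rotation = Yes


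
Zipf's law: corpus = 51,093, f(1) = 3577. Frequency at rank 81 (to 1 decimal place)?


Zipf's law: f(r) = f(1) / r
f(1) = 3577
f(81) = 3577 / 81
= 44.2 occurrences


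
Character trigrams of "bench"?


Word: "bench" (length 5)
Number of trigrams = 5 - 3 + 1 = 3
  Position 0: "ben"
  Position 1: "enc"
  Position 2: "nch"
Trigrams = "ben", "enc", "nch"


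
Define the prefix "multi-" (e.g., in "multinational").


Prefix: multi-
Example: multinational = multi- + national
Meaning = many


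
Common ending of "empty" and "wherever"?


Word 1: "empty"
Word 2: "wherever"
Comparing from end:
  Pos -1: 'y' != 'r' (stop)
LCS = "" (length 0)


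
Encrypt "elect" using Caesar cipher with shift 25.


Word: "elect"
Shift: 25
Each letter → (letter + shift) mod 26:
  'e' (4) + 25 = 3 → 'd'
  'l' (11) + 25 = 10 → 'k'
  'e' (4) + 25 = 3 → 'd'
  'c' (2) + 25 = 1 → 'b'
  't' (19) + 25 = 18 → 's'
Result = "dkdbs"


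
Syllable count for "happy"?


Word: "happy"
Syllable breakdown: hap / py
Counting: 2 parts
= 2 syllables


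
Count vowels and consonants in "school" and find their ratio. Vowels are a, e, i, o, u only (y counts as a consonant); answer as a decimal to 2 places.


Word: "school"
Vowels (a,e,i,o,u): 2
Consonants: 4
Ratio = 2/4
= 0.50


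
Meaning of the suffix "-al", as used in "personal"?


Suffix: -al
Example: personal (person + -al)
Meaning = relating to


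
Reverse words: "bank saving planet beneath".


Original: "bank saving planet beneath"
Words (1..n): bank | saving | planet | beneath
Reversed (n..1): beneath | planet | saving | bank
Result = "beneath planet saving bank"


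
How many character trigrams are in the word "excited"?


Word: "excited" (length 7)
Number of 3-grams = length - 3 + 1 = 7 - 3 + 1
= 5


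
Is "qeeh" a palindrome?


Word: "qeeh"
Reversed: "heeq"
Forward == Backward? qeeh != heeq
Palindrome = No


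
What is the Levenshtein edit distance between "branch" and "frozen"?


Word 1: "branch" (length 6)
Word 2: "frozen" (length 6)
One optimal edit sequence (insert/delete/substitute each cost 1):
  1. substitute 'b' -> 'f'  (+1)
  2. keep 'r'
  3. substitute 'a' -> 'o'  (+1)
  4. substitute 'n' -> 'z'  (+1)
  5. substitute 'c' -> 'e'  (+1)
  6. substitute 'h' -> 'n'  (+1)
Total edit operations: 5
Edit distance = 5


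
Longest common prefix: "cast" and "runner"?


Word 1: "cast"
Word 2: "runner"
Comparing from start:
  Pos 0: 'c' != 'r' (stop)
LCP = "" (length 0)


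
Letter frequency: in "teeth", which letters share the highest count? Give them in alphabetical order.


Word: "teeth"
Letter counts:
  'e': 2
  'h': 1
  't': 2
Maximum count = 2
Most frequent = 'e', 't' (2 times each)


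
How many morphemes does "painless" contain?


Word: "painless"
Morphemes: pain + -less
Each morpheme carries meaning
= 2 morphemes


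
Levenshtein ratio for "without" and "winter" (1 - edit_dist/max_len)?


Word 1: "without" (length 7)
Word 2: "winter" (length 6)
One optimal edit sequence:
  1. keep 'w'
  2. keep 'i'
  3. delete 't'  (+1)
  4. substitute 'h' -> 'n'  (+1)
  5. substitute 'o' -> 't'  (+1)
  6. substitute 'u' -> 'e'  (+1)
  7. substitute 't' -> 'r'  (+1)
Edit distance = 5
Max length = max(7, 6) = 7
Similarity = 1 - 5/7
= 0.2857


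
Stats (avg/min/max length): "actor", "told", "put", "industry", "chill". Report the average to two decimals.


Lengths: "actor"=5, "told"=4, "put"=3, "industry"=8, "chill"=5
Sum = 25, Count = 5
Average = 25/5 = 5.00
= avg=5.00, min=3, max=8


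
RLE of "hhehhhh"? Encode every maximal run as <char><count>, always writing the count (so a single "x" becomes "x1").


String: "hhehhhh"
Scanning for consecutive runs:
  'h' x 2
  'e' x 1
  'h' x 4
RLE = "h2e1h4"


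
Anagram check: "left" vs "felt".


Word 1: "left" → sorted: eflt
Word 2: "felt" → sorted: eflt
Same letters? eflt == eflt
Anagram = Yes


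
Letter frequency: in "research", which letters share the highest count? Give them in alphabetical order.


Word: "research"
Letter counts:
  'a': 1
  'c': 1
  'e': 2
  'h': 1
  'r': 2
  's': 1
Maximum count = 2
Most frequent = 'e', 'r' (2 times each)


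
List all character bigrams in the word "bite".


Word: "bite" (length 4)
Number of bigrams = 4 - 2 + 1 = 3
  Position 0: "bi"
  Position 1: "it"
  Position 2: "te"
Bigrams = "bi", "it", "te"


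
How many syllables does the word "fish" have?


Word: "fish"
Syllable breakdown: fish
Counting: 1 part
= 1 syllable


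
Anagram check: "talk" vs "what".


Word 1: "talk" → sorted: aklt
Word 2: "what" → sorted: ahtw
Same letters? aklt != ahtw
Anagram = No


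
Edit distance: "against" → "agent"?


Word 1: "against" (length 7)
Word 2: "agent" (length 5)
One optimal edit sequence (insert/delete/substitute each cost 1):
  1. keep 'a'
  2. keep 'g'
  3. delete 'a'  (+1)
  4. substitute 'i' -> 'e'  (+1)
  5. keep 'n'
  6. delete 's'  (+1)
  7. keep 't'
Total edit operations: 3
Edit distance = 3


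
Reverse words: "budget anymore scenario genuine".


Original: "budget anymore scenario genuine"
Words (1..n): budget | anymore | scenario | genuine
Reversed (n..1): genuine | scenario | anymore | budget
Result = "genuine scenario anymore budget"


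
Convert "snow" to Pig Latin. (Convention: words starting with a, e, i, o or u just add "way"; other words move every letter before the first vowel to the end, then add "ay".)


Word: "snow"
Starts with consonant(s) → move to end, add 'ay'
Consonant cluster: "sn"
Pig Latin = "owsnay"


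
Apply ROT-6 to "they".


Word: "they"
Shift: 6
Each letter → (letter + shift) mod 26:
  't' (19) + 6 = 25 → 'z'
  'h' (7) + 6 = 13 → 'n'
  'e' (4) + 6 = 10 → 'k'
  'y' (24) + 6 = 4 → 'e'
Result = "znke"


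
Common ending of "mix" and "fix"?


Word 1: "mix"
Word 2: "fix"
Comparing from end:
  Pos -1: 'x' == 'x'
  Pos -2: 'i' == 'i'
  Pos -3: 'm' != 'f' (stop)
LCS = "ix" (length 2)


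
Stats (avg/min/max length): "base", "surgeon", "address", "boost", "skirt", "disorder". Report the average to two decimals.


Lengths: "base"=4, "surgeon"=7, "address"=7, "boost"=5, "skirt"=5, "disorder"=8
Sum = 36, Count = 6
Average = 36/6 = 6.00
= avg=6.00, min=4, max=8


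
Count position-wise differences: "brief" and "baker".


Comparing character by character (same length = 5):
  Pos 0: 'b' vs 'b' =
  Pos 1: 'r' vs 'a' !=
  Pos 2: 'i' vs 'k' !=
  Pos 3: 'e' vs 'e' =
  Pos 4: 'f' vs 'r' !=
Hamming distance = 3


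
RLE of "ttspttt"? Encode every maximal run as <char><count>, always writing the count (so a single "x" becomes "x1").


String: "ttspttt"
Scanning for consecutive runs:
  't' x 2
  's' x 1
  'p' x 1
  't' x 3
RLE = "t2s1p1t3"


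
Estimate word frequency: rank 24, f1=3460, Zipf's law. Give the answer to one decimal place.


Zipf's law: f(r) = f(1) / r
f(1) = 3460
f(24) = 3460 / 24
= 144.2 occurrences


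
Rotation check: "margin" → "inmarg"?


Word: "margin", Candidate: "inmarg"
Method: check if candidate is substring of word+word
"marginmargin" contains "inmarg"? Yes
Is rotation = Yes


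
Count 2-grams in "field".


Word: "field" (length 5)
Number of 2-grams = length - 2 + 1 = 5 - 2 + 1
= 4


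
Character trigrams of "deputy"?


Word: "deputy" (length 6)
Number of trigrams = 6 - 3 + 1 = 4
  Position 0: "dep"
  Position 1: "epu"
  Position 2: "put"
  Position 3: "uty"
Trigrams = "dep", "epu", "put", "uty"


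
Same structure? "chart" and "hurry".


Pattern of "chart": [0, 1, 2, 3, 4]
Pattern of "hurry": [0, 1, 2, 2, 3]
Patterns do not match
Same pattern = No


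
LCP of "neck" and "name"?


Word 1: "neck"
Word 2: "name"
Comparing from start:
  Pos 0: 'n' == 'n'
  Pos 1: 'e' != 'a' (stop)
LCP = "n" (length 1)


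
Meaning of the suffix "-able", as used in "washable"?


Suffix: -able
As in: washable -> wash + -able
Meaning = capable of


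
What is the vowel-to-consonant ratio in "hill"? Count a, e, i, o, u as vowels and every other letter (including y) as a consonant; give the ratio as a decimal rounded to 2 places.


Word: "hill"
Vowels (a,e,i,o,u): 1
Consonants: 3
Ratio = 1/3
= 0.33


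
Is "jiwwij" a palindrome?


Word: "jiwwij"
Reversed: "jiwwij"
Forward == Backward? jiwwij == jiwwij
Palindrome = Yes


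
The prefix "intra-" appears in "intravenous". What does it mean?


Prefix: intra-
Example: intravenous = intra- + venous
Meaning = within


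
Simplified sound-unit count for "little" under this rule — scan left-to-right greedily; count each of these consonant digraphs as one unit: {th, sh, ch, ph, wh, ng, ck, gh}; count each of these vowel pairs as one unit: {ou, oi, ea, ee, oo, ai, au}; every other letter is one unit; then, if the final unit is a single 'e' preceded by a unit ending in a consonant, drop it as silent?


Word: "little" (6 letters)
Left-to-right scan:
  [1] 'l' (letter)
  [2] 'i' (letter)
  [3] 't' (letter)
  [4] 't' (letter)
  [5] 'l' (letter)
  [6] 'e' (letter)
Units from scan: 6
Final unit is 'e' after a consonant -> drop as silent (-1)
Sound units = 5 units


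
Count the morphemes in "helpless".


Word: "helpless"
Morphemes: help | -less
Each morpheme carries meaning
= 2 morphemes


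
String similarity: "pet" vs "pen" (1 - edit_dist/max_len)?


Word 1: "pet" (length 3)
Word 2: "pen" (length 3)
One optimal edit sequence:
  1. keep 'p'
  2. keep 'e'
  3. substitute 't' -> 'n'  (+1)
Edit distance = 1
Max length = max(3, 3) = 3
Similarity = 1 - 1/3
= 0.6667


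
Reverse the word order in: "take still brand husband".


Original: "take still brand husband"
Words (1..n): take | still | brand | husband
Reversed (n..1): husband | brand | still | take
Result = "husband brand still take"


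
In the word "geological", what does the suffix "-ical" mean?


Suffix: -ical
Example: geological = geology + -ical, with a spelling change
Meaning = relating to


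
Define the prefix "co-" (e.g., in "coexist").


Prefix: co-
As in: coexist -> co- + exist
Meaning = together


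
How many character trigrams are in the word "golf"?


Word: "golf" (length 4)
Number of 3-grams = length - 3 + 1 = 4 - 3 + 1
= 2


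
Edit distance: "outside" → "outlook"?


Word 1: "outside" (length 7)
Word 2: "outlook" (length 7)
One optimal edit sequence (insert/delete/substitute each cost 1):
  1. keep 'o'
  2. keep 'u'
  3. keep 't'
  4. substitute 's' -> 'l'  (+1)
  5. substitute 'i' -> 'o'  (+1)
  6. substitute 'd' -> 'o'  (+1)
  7. substitute 'e' -> 'k'  (+1)
Total edit operations: 4
Edit distance = 4


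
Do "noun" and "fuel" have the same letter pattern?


Pattern of "noun": [0, 1, 2, 0]
Pattern of "fuel": [0, 1, 2, 3]
Patterns do not match
Same pattern = No


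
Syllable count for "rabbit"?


Word: "rabbit"
Syllable breakdown: rab-bit
Counting: 2 parts
= 2 syllables


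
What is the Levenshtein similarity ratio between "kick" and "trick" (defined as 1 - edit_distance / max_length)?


Word 1: "kick" (length 4)
Word 2: "trick" (length 5)
One optimal edit sequence:
  1. insert 't'  (+1)
  2. substitute 'k' -> 'r'  (+1)
  3. keep 'i'
  4. keep 'c'
  5. keep 'k'
Edit distance = 2
Max length = max(4, 5) = 5
Similarity = 1 - 2/5
= 0.6000


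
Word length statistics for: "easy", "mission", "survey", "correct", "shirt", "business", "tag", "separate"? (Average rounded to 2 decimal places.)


Lengths: "easy"=4, "mission"=7, "survey"=6, "correct"=7, "shirt"=5, "business"=8, "tag"=3, "separate"=8
Sum = 48, Count = 8
Average = 48/8 = 6.00
= avg=6.00, min=3, max=8


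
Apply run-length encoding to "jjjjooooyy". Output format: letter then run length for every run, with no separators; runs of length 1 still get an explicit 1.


String: "jjjjooooyy"
Scanning for consecutive runs:
  'j' x 4
  'o' x 4
  'y' x 2
RLE = "j4o4y2"


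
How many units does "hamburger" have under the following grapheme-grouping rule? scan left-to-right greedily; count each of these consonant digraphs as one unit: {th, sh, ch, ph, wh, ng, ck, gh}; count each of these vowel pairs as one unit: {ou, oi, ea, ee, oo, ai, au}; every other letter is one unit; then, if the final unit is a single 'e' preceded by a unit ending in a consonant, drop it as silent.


Word: "hamburger" (9 letters)
Left-to-right scan:
  1. 'h' (letter)
  2. 'a' (letter)
  3. 'm' (letter)
  4. 'b' (letter)
  5. 'u' (letter)
  6. 'r' (letter)
  7. 'g' (letter)
  8. 'e' (letter)
  9. 'r' (letter)
Units from scan: 9
Sound units = 9 units


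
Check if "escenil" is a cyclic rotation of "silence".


Word: "silence", Candidate: "escenil"
Method: check if candidate is substring of word+word
"silencesilence" contains "escenil"? No
Is rotation = No


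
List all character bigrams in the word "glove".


Word: "glove" (length 5)
Number of bigrams = 5 - 2 + 1 = 4
  Position 0: "gl"
  Position 1: "lo"
  Position 2: "ov"
  Position 3: "ve"
Bigrams = "gl", "lo", "ov", "ve"


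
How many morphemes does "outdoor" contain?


Word: "outdoor"
Morphemes: out- / door
Each morpheme carries meaning
= 2 morphemes


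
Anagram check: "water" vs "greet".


Word 1: "water" → sorted: aertw
Word 2: "greet" → sorted: eegrt
Same letters? aertw != eegrt
Anagram = No


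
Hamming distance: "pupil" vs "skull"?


Comparing character by character (same length = 5):
  Pos 0: 'p' vs 's' !=
  Pos 1: 'u' vs 'k' !=
  Pos 2: 'p' vs 'u' !=
  Pos 3: 'i' vs 'l' !=
  Pos 4: 'l' vs 'l' =
Hamming distance = 4


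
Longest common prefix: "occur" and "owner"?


Word 1: "occur"
Word 2: "owner"
Comparing from start:
  Pos 0: 'o' == 'o'
  Pos 1: 'c' != 'w' (stop)
LCP = "o" (length 1)


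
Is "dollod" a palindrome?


Word: "dollod"
Reversed: "dollod"
Forward == Backward? dollod == dollod
Palindrome = Yes


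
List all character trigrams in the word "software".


Word: "software" (length 8)
Number of trigrams = 8 - 3 + 1 = 6
  Position 0: "sof"
  Position 1: "oft"
  Position 2: "ftw"
  Position 3: "twa"
  Position 4: "war"
  Position 5: "are"
Trigrams = "sof", "oft", "ftw", "twa", "war", "are"


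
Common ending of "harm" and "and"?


Word 1: "harm"
Word 2: "and"
Comparing from end:
  Pos -1: 'm' != 'd' (stop)
LCS = "" (length 0)


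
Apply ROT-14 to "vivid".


Word: "vivid"
Shift: 14
Each letter → (letter + shift) mod 26:
  'v' (21) + 14 = 9 → 'j'
  'i' (8) + 14 = 22 → 'w'
  'v' (21) + 14 = 9 → 'j'
  'i' (8) + 14 = 22 → 'w'
  'd' (3) + 14 = 17 → 'r'
Result = "jwjwr"


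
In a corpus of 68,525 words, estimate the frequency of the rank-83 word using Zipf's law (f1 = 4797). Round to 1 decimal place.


Zipf's law: f(r) = f(1) / r
f(1) = 4797
f(83) = 4797 / 83
= 57.8 occurrences


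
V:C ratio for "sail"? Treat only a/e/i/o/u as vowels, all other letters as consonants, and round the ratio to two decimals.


Word: "sail"
Vowels (a,e,i,o,u): 2
Consonants: 2
Ratio = 2/2
= 1.00


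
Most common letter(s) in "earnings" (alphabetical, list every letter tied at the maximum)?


Word: "earnings"
Letter counts:
  'a': 1
  'e': 1
  'g': 1
  'i': 1
  'n': 2
  'r': 1
  's': 1
Maximum count = 2
Most frequent = 'n' (2 times each)


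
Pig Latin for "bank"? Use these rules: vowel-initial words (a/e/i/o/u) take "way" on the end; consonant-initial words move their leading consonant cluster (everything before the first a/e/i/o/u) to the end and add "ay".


Word: "bank"
Starts with consonant(s) → move to end, add 'ay'
Consonant cluster: "b"
Pig Latin = "ankbay"


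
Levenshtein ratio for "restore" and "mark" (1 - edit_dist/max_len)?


Word 1: "restore" (length 7)
Word 2: "mark" (length 4)
One optimal edit sequence:
  1. delete 'r'  (+1)
  2. delete 'e'  (+1)
  3. delete 's'  (+1)
  4. substitute 't' -> 'm'  (+1)
  5. substitute 'o' -> 'a'  (+1)
  6. keep 'r'
  7. substitute 'e' -> 'k'  (+1)
Edit distance = 6
Max length = max(7, 4) = 7
Similarity = 1 - 6/7
= 0.1429


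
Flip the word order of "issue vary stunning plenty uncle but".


Original: "issue vary stunning plenty uncle but"
Words (1..n): issue | vary | stunning | plenty | uncle | but
Reversed (n..1): but | uncle | plenty | stunning | vary | issue
Result = "but uncle plenty stunning vary issue"


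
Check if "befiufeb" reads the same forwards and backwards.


Word: "befiufeb"
Reversed: "befuifeb"
Forward == Backward? befiufeb != befuifeb
Palindrome = No


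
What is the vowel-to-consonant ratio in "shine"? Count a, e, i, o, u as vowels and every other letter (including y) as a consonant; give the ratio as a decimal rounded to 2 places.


Word: "shine"
Vowels (a,e,i,o,u): 2
Consonants: 3
Ratio = 2/3
= 0.67


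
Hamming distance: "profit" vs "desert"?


Comparing character by character (same length = 6):
  Pos 0: 'p' vs 'd' !=
  Pos 1: 'r' vs 'e' !=
  Pos 2: 'o' vs 's' !=
  Pos 3: 'f' vs 'e' !=
  Pos 4: 'i' vs 'r' !=
  Pos 5: 't' vs 't' =
Hamming distance = 5


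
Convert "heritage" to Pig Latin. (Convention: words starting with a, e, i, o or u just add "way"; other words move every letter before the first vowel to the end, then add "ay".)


Word: "heritage"
Starts with consonant(s) → move to end, add 'ay'
Consonant cluster: "h"
Pig Latin = "eritagehay"


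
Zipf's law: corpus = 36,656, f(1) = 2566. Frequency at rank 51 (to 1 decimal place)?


Zipf's law: f(r) = f(1) / r
f(1) = 2566
f(51) = 2566 / 51
= 50.3 occurrences


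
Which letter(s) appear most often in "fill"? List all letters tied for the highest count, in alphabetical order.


Word: "fill"
Letter counts:
  'f': 1
  'i': 1
  'l': 2
Maximum count = 2
Most frequent = 'l' (2 times each)


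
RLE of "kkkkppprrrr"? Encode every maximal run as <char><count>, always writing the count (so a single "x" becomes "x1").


String: "kkkkppprrrr"
Scanning for consecutive runs:
  'k' x 4
  'p' x 3
  'r' x 4
RLE = "k4p3r4"


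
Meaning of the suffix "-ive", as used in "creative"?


Suffix: -ive
As in: creative -> create + -ive, with a spelling change
Meaning = tending to


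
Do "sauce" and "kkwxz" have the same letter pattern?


Pattern of "sauce": [0, 1, 2, 3, 4]
Pattern of "kkwxz": [0, 0, 1, 2, 3]
Patterns do not match
Same pattern = No


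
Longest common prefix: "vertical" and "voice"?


Word 1: "vertical"
Word 2: "voice"
Comparing from start:
  Pos 0: 'v' == 'v'
  Pos 1: 'e' != 'o' (stop)
LCP = "v" (length 1)


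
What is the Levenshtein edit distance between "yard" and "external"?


Word 1: "yard" (length 4)
Word 2: "external" (length 8)
One optimal edit sequence (insert/delete/substitute each cost 1):
  1. insert 'e'  (+1)
  2. insert 'x'  (+1)
  3. substitute 'y' -> 't'  (+1)
  4. substitute 'a' -> 'e'  (+1)
  5. keep 'r'
  6. insert 'n'  (+1)
  7. insert 'a'  (+1)
  8. substitute 'd' -> 'l'  (+1)
Total edit operations: 7
Edit distance = 7


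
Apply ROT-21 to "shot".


Word: "shot"
Shift: 21
Each letter → (letter + shift) mod 26:
  's' (18) + 21 = 13 → 'n'
  'h' (7) + 21 = 2 → 'c'
  'o' (14) + 21 = 9 → 'j'
  't' (19) + 21 = 14 → 'o'
Result = "ncjo"


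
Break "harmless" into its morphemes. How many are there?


Word: "harmless"
Morphemes: harm | -less
Each morpheme carries meaning
= 2 morphemes


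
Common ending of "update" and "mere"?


Word 1: "update"
Word 2: "mere"
Comparing from end:
  Pos -1: 'e' == 'e'
  Pos -2: 't' != 'r' (stop)
LCS = "e" (length 1)


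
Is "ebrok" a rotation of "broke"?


Word: "broke", Candidate: "ebrok"
Method: check if candidate is substring of word+word
"brokebroke" contains "ebrok"? Yes
Is rotation = Yes


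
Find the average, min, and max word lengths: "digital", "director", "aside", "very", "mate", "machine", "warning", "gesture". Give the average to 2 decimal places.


Lengths: "digital"=7, "director"=8, "aside"=5, "very"=4, "mate"=4, "machine"=7, "warning"=7, "gesture"=7
Sum = 49, Count = 8
Average = 49/8 = 6.13
= avg=6.13, min=4, max=8


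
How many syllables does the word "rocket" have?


Word: "rocket"
Syllable breakdown: rock / et
Counting: 2 parts
= 2 syllables


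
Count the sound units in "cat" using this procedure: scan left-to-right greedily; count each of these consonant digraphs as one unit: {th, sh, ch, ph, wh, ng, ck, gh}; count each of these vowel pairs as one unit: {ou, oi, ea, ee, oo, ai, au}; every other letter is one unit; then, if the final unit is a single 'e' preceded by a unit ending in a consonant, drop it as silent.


Word: "cat" (3 letters)
Left-to-right scan:
  [1] 'c' (letter)
  [2] 'a' (letter)
  [3] 't' (letter)
Units from scan: 3
Sound units = 3 units


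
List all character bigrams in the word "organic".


Word: "organic" (length 7)
Number of bigrams = 7 - 2 + 1 = 6
  Position 0: "or"
  Position 1: "rg"
  Position 2: "ga"
  Position 3: "an"
  Position 4: "ni"
  Position 5: "ic"
Bigrams = "or", "rg", "ga", "an", "ni", "ic"


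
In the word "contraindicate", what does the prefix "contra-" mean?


Prefix: contra-
As in: contraindicate -> contra- + indicate
Meaning = against


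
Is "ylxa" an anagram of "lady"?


Word 1: "lady" → sorted: adly
Word 2: "ylxa" → sorted: alxy
Same letters? adly != alxy
Anagram = No


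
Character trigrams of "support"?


Word: "support" (length 7)
Number of trigrams = 7 - 3 + 1 = 5
  Position 0: "sup"
  Position 1: "upp"
  Position 2: "ppo"
  Position 3: "por"
  Position 4: "ort"
Trigrams = "sup", "upp", "ppo", "por", "ort"


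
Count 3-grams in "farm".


Word: "farm" (length 4)
Number of 3-grams = length - 3 + 1 = 4 - 3 + 1
= 2


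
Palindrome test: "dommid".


Word: "dommid"
Reversed: "dimmod"
Forward == Backward? dommid != dimmod
Palindrome = No


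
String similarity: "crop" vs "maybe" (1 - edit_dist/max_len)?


Word 1: "crop" (length 4)
Word 2: "maybe" (length 5)
One optimal edit sequence:
  1. insert 'm'  (+1)
  2. substitute 'c' -> 'a'  (+1)
  3. substitute 'r' -> 'y'  (+1)
  4. substitute 'o' -> 'b'  (+1)
  5. substitute 'p' -> 'e'  (+1)
Edit distance = 5
Max length = max(4, 5) = 5
Similarity = 1 - 5/5
= 0.0000


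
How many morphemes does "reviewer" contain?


Word: "reviewer"
Morphemes: re- | view | -er
Each morpheme carries meaning
= 3 morphemes


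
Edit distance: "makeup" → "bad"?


Word 1: "makeup" (length 6)
Word 2: "bad" (length 3)
One optimal edit sequence (insert/delete/substitute each cost 1):
  1. substitute 'm' -> 'b'  (+1)
  2. keep 'a'
  3. delete 'k'  (+1)
  4. delete 'e'  (+1)
  5. delete 'u'  (+1)
  6. substitute 'p' -> 'd'  (+1)
Total edit operations: 5
Edit distance = 5


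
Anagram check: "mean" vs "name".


Word 1: "mean" → sorted: aemn
Word 2: "name" → sorted: aemn
Same letters? aemn == aemn
Anagram = Yes


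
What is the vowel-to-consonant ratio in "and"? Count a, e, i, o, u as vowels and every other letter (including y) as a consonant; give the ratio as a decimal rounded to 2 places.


Word: "and"
Vowels (a,e,i,o,u): 1
Consonants: 2
Ratio = 1/2
= 0.50


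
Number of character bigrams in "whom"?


Word: "whom" (length 4)
Number of 2-grams = length - 2 + 1 = 4 - 2 + 1
= 3


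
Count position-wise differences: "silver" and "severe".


Comparing character by character (same length = 6):
  Pos 0: 's' vs 's' =
  Pos 1: 'i' vs 'e' !=
  Pos 2: 'l' vs 'v' !=
  Pos 3: 'v' vs 'e' !=
  Pos 4: 'e' vs 'r' !=
  Pos 5: 'r' vs 'e' !=
Hamming distance = 5


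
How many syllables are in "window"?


Word: "window"
Syllable breakdown: win | dow
Counting: 2 parts
= 2 syllables


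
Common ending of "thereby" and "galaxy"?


Word 1: "thereby"
Word 2: "galaxy"
Comparing from end:
  Pos -1: 'y' == 'y'
  Pos -2: 'b' != 'x' (stop)
LCS = "y" (length 1)
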